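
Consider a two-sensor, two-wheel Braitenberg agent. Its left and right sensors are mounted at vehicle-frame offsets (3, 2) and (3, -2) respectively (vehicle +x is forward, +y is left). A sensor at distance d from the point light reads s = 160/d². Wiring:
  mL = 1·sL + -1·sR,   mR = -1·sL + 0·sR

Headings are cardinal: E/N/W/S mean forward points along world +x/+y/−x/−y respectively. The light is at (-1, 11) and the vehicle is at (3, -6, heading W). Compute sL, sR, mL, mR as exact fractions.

left sensor world pos  = (0, -8); dL² = 362
right sensor world pos = (0, -4); dR² = 226
sL = 160/362 = 80/181
sR = 160/226 = 80/113
mL = 1·sL + -1·sR = -5440/20453
mR = -1·sL + 0·sR = -80/181

80/181 80/113 -5440/20453 -80/181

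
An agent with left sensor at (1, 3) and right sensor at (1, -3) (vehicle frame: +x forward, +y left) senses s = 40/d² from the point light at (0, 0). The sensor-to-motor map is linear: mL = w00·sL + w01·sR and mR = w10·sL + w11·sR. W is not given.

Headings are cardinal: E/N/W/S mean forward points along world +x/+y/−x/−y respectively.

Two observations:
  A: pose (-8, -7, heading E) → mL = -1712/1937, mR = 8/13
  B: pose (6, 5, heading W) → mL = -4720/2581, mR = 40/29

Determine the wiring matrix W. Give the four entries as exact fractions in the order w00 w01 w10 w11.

obs A: pose=(-8,-7,E) → sL=8/13, sR=40/149, mL=-1712/1937, mR=8/13
obs B: pose=(6,5,W) → sL=40/29, sR=40/89, mL=-4720/2581, mR=40/29
sensor matrix S = [[8/13, 40/149], [40/29, 40/89]]; det S = -468480/4999397
solve [mL_A; mL_B] = S·[w00; w01] and [mR_A; mR_B] = S·[w10; w11]:
  w00 = -1, w01 = -1, w10 = 1, w11 = 0

-1 -1 1 0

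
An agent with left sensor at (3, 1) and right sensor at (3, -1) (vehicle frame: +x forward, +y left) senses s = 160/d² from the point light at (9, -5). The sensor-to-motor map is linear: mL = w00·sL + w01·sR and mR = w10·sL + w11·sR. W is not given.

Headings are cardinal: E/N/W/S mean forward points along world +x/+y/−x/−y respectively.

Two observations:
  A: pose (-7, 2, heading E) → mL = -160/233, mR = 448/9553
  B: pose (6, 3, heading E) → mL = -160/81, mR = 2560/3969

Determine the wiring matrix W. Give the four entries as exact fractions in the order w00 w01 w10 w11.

obs A: pose=(-7,2,E) → sL=160/233, sR=32/41, mL=-160/233, mR=448/9553
obs B: pose=(6,3,E) → sL=160/81, sR=160/49, mL=-160/81, mR=2560/3969
sensor matrix S = [[160/233, 32/41], [160/81, 160/49]]; det S = 26562560/37915857
solve [mL_A; mL_B] = S·[w00; w01] and [mR_A; mR_B] = S·[w10; w11]:
  w00 = -1, w01 = 0, w10 = -1/2, w11 = 1/2

-1 0 -1/2 1/2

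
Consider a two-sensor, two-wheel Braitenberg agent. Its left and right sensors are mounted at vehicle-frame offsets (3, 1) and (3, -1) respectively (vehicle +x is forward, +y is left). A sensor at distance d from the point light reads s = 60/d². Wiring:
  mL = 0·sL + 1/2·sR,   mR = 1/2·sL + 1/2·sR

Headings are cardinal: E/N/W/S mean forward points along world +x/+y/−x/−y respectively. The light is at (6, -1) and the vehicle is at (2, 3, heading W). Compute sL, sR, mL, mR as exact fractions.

left sensor world pos  = (-1, 2); dL² = 58
right sensor world pos = (-1, 4); dR² = 74
sL = 60/58 = 30/29
sR = 60/74 = 30/37
mL = 0·sL + 1/2·sR = 15/37
mR = 1/2·sL + 1/2·sR = 990/1073

30/29 30/37 15/37 990/1073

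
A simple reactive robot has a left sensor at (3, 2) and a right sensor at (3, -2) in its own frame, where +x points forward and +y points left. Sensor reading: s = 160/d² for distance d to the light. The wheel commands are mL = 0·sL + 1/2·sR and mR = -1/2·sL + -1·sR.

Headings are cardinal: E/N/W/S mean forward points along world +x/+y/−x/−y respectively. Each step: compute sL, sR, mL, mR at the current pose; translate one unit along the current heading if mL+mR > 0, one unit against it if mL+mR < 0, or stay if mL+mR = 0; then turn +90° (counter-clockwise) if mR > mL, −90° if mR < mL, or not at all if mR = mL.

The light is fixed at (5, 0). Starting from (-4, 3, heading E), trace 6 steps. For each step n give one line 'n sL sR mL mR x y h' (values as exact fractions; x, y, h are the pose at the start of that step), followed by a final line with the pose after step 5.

n=0: pose=(-4,3,E); sL=160/61, sR=160/37; mL=80/37, mR=-12720/2257; mL+mR=-7840/2257 → advance -1; mR−mL=-17600/2257 → turn -1·90°
n=1: pose=(-5,3,S); sL=5/2, sR=10/9; mL=5/9, mR=-85/36; mL+mR=-65/36 → advance -1; mR−mL=-35/12 → turn -1·90°
n=2: pose=(-5,4,W); sL=160/173, sR=32/41; mL=16/41, mR=-8816/7093; mL+mR=-6048/7093 → advance -1; mR−mL=-11584/7093 → turn -1·90°
n=3: pose=(-4,4,N); sL=16/17, sR=80/49; mL=40/49, mR=-1752/833; mL+mR=-1072/833 → advance -1; mR−mL=-2432/833 → turn -1·90°
n=4: pose=(-4,3,E); sL=160/61, sR=160/37; mL=80/37, mR=-12720/2257; mL+mR=-7840/2257 → advance -1; mR−mL=-17600/2257 → turn -1·90°
n=5: pose=(-5,3,S); sL=5/2, sR=10/9; mL=5/9, mR=-85/36; mL+mR=-65/36 → advance -1; mR−mL=-35/12 → turn -1·90°

0 160/61 160/37 80/37 -12720/2257 -4 3 E
1 5/2 10/9 5/9 -85/36 -5 3 S
2 160/173 32/41 16/41 -8816/7093 -5 4 W
3 16/17 80/49 40/49 -1752/833 -4 4 N
4 160/61 160/37 80/37 -12720/2257 -4 3 E
5 5/2 10/9 5/9 -85/36 -5 3 S
final -5 4 W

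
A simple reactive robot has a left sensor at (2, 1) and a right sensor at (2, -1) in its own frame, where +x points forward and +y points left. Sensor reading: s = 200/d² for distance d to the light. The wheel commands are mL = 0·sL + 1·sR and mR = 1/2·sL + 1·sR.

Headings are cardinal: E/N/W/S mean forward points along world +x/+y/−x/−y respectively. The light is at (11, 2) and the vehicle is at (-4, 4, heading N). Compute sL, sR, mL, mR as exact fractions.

25/34 50/53 50/53 4725/3604

left sensor world pos  = (-5, 6); dL² = 272
right sensor world pos = (-3, 6); dR² = 212
sL = 200/272 = 25/34
sR = 200/212 = 50/53
mL = 0·sL + 1·sR = 50/53
mR = 1/2·sL + 1·sR = 4725/3604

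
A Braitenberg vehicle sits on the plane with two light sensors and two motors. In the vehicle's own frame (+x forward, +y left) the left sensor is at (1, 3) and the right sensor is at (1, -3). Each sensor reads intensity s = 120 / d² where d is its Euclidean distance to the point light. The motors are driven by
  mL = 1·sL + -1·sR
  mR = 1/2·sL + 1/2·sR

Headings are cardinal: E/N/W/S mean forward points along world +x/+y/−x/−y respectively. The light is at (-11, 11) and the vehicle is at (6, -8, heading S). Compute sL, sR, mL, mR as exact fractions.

3/20 30/149 -153/2980 1047/5960

left sensor world pos  = (9, -9); dL² = 800
right sensor world pos = (3, -9); dR² = 596
sL = 120/800 = 3/20
sR = 120/596 = 30/149
mL = 1·sL + -1·sR = -153/2980
mR = 1/2·sL + 1/2·sR = 1047/5960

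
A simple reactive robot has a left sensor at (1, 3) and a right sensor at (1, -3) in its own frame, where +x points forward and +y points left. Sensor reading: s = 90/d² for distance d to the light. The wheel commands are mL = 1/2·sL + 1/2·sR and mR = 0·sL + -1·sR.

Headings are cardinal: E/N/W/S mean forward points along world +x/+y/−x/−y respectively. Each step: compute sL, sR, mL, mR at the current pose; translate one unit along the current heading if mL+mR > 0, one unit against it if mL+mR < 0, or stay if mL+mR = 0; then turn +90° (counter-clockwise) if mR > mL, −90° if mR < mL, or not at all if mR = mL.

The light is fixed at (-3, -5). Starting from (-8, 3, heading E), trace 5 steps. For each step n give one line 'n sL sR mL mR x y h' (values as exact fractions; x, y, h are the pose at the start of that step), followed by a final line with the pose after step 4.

0 90/137 90/41 8010/5617 -90/41 -8 3 E
1 45/29 9/13 423/377 -9/13 -9 3 S
2 18/13 90/149 1926/1937 -90/149 -9 2 W
3 45/82 9/8 549/656 -9/8 -10 2 N
4 10/13 2 18/13 -2 -10 1 E
final -11 1 S

n=0: pose=(-8,3,E); sL=90/137, sR=90/41; mL=8010/5617, mR=-90/41; mL+mR=-4320/5617 → advance -1; mR−mL=-20340/5617 → turn -1·90°
n=1: pose=(-9,3,S); sL=45/29, sR=9/13; mL=423/377, mR=-9/13; mL+mR=162/377 → advance +1; mR−mL=-684/377 → turn -1·90°
n=2: pose=(-9,2,W); sL=18/13, sR=90/149; mL=1926/1937, mR=-90/149; mL+mR=756/1937 → advance +1; mR−mL=-3096/1937 → turn -1·90°
n=3: pose=(-10,2,N); sL=45/82, sR=9/8; mL=549/656, mR=-9/8; mL+mR=-189/656 → advance -1; mR−mL=-1287/656 → turn -1·90°
n=4: pose=(-10,1,E); sL=10/13, sR=2; mL=18/13, mR=-2; mL+mR=-8/13 → advance -1; mR−mL=-44/13 → turn -1·90°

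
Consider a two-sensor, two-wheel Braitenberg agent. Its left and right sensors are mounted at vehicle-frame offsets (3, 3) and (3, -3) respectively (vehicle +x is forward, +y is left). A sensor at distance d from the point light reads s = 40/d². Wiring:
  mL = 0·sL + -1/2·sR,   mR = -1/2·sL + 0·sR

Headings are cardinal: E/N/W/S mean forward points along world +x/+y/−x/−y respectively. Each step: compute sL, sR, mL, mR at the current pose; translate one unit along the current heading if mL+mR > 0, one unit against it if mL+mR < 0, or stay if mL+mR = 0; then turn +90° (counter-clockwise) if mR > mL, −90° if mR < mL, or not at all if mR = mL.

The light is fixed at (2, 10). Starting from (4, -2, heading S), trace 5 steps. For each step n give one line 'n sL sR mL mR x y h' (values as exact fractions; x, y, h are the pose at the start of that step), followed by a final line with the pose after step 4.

n=0: pose=(4,-2,S); sL=4/25, sR=20/113; mL=-10/113, mR=-2/25; mL+mR=-476/2825 → advance -1; mR−mL=24/2825 → turn +1·90°
n=1: pose=(4,-1,E); sL=40/89, sR=40/221; mL=-20/221, mR=-20/89; mL+mR=-6200/19669 → advance -1; mR−mL=-2640/19669 → turn -1·90°
n=2: pose=(3,-1,S); sL=10/53, sR=1/5; mL=-1/10, mR=-5/53; mL+mR=-103/530 → advance -1; mR−mL=3/530 → turn +1·90°
n=3: pose=(3,0,E); sL=8/13, sR=8/37; mL=-4/37, mR=-4/13; mL+mR=-200/481 → advance -1; mR−mL=-96/481 → turn -1·90°
n=4: pose=(2,0,S); sL=20/89, sR=20/89; mL=-10/89, mR=-10/89; mL+mR=-20/89 → advance -1; mR−mL=0 → turn +0·90°

0 4/25 20/113 -10/113 -2/25 4 -2 S
1 40/89 40/221 -20/221 -20/89 4 -1 E
2 10/53 1/5 -1/10 -5/53 3 -1 S
3 8/13 8/37 -4/37 -4/13 3 0 E
4 20/89 20/89 -10/89 -10/89 2 0 S
final 2 1 S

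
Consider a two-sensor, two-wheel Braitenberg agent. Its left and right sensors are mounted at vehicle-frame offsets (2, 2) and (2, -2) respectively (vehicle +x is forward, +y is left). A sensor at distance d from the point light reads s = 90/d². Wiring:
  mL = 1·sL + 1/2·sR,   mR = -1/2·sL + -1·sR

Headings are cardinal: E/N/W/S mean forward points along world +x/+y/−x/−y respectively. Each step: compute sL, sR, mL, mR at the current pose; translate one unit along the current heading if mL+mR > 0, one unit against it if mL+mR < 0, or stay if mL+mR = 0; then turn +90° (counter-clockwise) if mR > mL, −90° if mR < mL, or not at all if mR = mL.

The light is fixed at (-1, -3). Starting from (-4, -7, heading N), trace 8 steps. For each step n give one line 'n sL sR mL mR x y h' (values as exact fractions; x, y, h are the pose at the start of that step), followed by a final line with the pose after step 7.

0 90/29 18 351/29 -567/29 -4 -7 N
1 9 9/5 99/10 -63/10 -4 -8 E
2 90/49 18/13 1611/637 -1467/637 -3 -8 S
3 9/8 45/16 81/32 -27/8 -3 -9 W
4 18/5 90/17 531/85 -603/85 -2 -9 N
5 45/13 45/41 4275/1066 -3015/1066 -2 -10 E
6 18/17 18/17 27/17 -27/17 -1 -10 S
7 18/17 90/29 1287/493 -1791/493 -1 -10 W
final 0 -10 N

n=0: pose=(-4,-7,N); sL=90/29, sR=18; mL=351/29, mR=-567/29; mL+mR=-216/29 → advance -1; mR−mL=-918/29 → turn -1·90°
n=1: pose=(-4,-8,E); sL=9, sR=9/5; mL=99/10, mR=-63/10; mL+mR=18/5 → advance +1; mR−mL=-81/5 → turn -1·90°
n=2: pose=(-3,-8,S); sL=90/49, sR=18/13; mL=1611/637, mR=-1467/637; mL+mR=144/637 → advance +1; mR−mL=-3078/637 → turn -1·90°
n=3: pose=(-3,-9,W); sL=9/8, sR=45/16; mL=81/32, mR=-27/8; mL+mR=-27/32 → advance -1; mR−mL=-189/32 → turn -1·90°
n=4: pose=(-2,-9,N); sL=18/5, sR=90/17; mL=531/85, mR=-603/85; mL+mR=-72/85 → advance -1; mR−mL=-1134/85 → turn -1·90°
n=5: pose=(-2,-10,E); sL=45/13, sR=45/41; mL=4275/1066, mR=-3015/1066; mL+mR=630/533 → advance +1; mR−mL=-3645/533 → turn -1·90°
n=6: pose=(-1,-10,S); sL=18/17, sR=18/17; mL=27/17, mR=-27/17; mL+mR=0 → advance +0; mR−mL=-54/17 → turn -1·90°
n=7: pose=(-1,-10,W); sL=18/17, sR=90/29; mL=1287/493, mR=-1791/493; mL+mR=-504/493 → advance -1; mR−mL=-3078/493 → turn -1·90°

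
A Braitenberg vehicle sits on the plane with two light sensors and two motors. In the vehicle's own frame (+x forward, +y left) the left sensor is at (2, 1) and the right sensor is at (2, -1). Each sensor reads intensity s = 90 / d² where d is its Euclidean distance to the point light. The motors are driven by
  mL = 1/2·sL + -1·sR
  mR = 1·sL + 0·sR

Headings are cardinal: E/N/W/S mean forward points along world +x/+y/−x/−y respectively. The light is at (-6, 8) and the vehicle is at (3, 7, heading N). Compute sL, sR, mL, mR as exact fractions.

left sensor world pos  = (2, 9); dL² = 65
right sensor world pos = (4, 9); dR² = 101
sL = 90/65 = 18/13
sR = 90/101 = 90/101
mL = 1/2·sL + -1·sR = -261/1313
mR = 1·sL + 0·sR = 18/13

18/13 90/101 -261/1313 18/13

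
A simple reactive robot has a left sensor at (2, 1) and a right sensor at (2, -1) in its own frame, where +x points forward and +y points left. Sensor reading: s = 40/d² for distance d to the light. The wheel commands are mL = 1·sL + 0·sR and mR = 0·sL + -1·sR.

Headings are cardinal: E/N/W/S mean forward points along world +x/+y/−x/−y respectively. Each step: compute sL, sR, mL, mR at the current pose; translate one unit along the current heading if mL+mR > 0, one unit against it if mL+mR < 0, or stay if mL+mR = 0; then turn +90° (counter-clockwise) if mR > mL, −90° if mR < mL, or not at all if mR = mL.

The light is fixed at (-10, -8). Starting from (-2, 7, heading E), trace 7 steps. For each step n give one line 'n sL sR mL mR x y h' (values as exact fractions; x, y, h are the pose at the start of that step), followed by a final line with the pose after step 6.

0 10/89 5/37 10/89 -5/37 -2 7 E
1 40/233 8/41 40/233 -8/41 -3 7 S
2 4/25 20/157 4/25 -20/157 -3 8 W
3 40/349 40/373 40/349 -40/373 -4 8 N
4 10/97 1/8 10/97 -1/8 -4 9 E
5 40/261 40/241 40/261 -40/241 -5 9 S
6 20/149 4/37 20/149 -4/37 -5 10 W
final -6 10 N

n=0: pose=(-2,7,E); sL=10/89, sR=5/37; mL=10/89, mR=-5/37; mL+mR=-75/3293 → advance -1; mR−mL=-815/3293 → turn -1·90°
n=1: pose=(-3,7,S); sL=40/233, sR=8/41; mL=40/233, mR=-8/41; mL+mR=-224/9553 → advance -1; mR−mL=-3504/9553 → turn -1·90°
n=2: pose=(-3,8,W); sL=4/25, sR=20/157; mL=4/25, mR=-20/157; mL+mR=128/3925 → advance +1; mR−mL=-1128/3925 → turn -1·90°
n=3: pose=(-4,8,N); sL=40/349, sR=40/373; mL=40/349, mR=-40/373; mL+mR=960/130177 → advance +1; mR−mL=-28880/130177 → turn -1·90°
n=4: pose=(-4,9,E); sL=10/97, sR=1/8; mL=10/97, mR=-1/8; mL+mR=-17/776 → advance -1; mR−mL=-177/776 → turn -1·90°
n=5: pose=(-5,9,S); sL=40/261, sR=40/241; mL=40/261, mR=-40/241; mL+mR=-800/62901 → advance -1; mR−mL=-20080/62901 → turn -1·90°
n=6: pose=(-5,10,W); sL=20/149, sR=4/37; mL=20/149, mR=-4/37; mL+mR=144/5513 → advance +1; mR−mL=-1336/5513 → turn -1·90°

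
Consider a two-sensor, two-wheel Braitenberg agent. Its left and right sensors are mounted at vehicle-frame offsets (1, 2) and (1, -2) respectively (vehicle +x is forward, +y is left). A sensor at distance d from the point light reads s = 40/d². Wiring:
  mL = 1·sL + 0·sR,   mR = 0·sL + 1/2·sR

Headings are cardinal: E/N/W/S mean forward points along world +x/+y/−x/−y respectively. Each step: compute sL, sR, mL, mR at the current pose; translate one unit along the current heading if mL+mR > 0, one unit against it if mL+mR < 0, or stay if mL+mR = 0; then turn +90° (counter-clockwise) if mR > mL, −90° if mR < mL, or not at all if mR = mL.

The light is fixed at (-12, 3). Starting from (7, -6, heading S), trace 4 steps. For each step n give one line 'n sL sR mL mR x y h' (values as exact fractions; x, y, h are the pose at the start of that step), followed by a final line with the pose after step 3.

n=0: pose=(7,-6,S); sL=40/541, sR=40/389; mL=40/541, mR=20/389; mL+mR=26380/210449 → advance +1; mR−mL=-4740/210449 → turn -1·90°
n=1: pose=(7,-7,W); sL=10/117, sR=10/97; mL=10/117, mR=5/97; mL+mR=1555/11349 → advance +1; mR−mL=-385/11349 → turn -1·90°
n=2: pose=(6,-7,N); sL=40/337, sR=40/481; mL=40/337, mR=20/481; mL+mR=25980/162097 → advance +1; mR−mL=-12500/162097 → turn -1·90°
n=3: pose=(6,-6,E); sL=4/41, sR=20/241; mL=4/41, mR=10/241; mL+mR=1374/9881 → advance +1; mR−mL=-554/9881 → turn -1·90°

0 40/541 40/389 40/541 20/389 7 -6 S
1 10/117 10/97 10/117 5/97 7 -7 W
2 40/337 40/481 40/337 20/481 6 -7 N
3 4/41 20/241 4/41 10/241 6 -6 E
final 7 -6 S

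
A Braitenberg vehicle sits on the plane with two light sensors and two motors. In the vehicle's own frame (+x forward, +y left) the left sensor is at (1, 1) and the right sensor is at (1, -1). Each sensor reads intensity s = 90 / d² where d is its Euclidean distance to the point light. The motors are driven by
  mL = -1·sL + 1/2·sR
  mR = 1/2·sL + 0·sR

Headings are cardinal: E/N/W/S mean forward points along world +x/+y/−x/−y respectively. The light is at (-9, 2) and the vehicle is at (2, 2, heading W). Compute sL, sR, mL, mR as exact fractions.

left sensor world pos  = (1, 1); dL² = 101
right sensor world pos = (1, 3); dR² = 101
sL = 90/101 = 90/101
sR = 90/101 = 90/101
mL = -1·sL + 1/2·sR = -45/101
mR = 1/2·sL + 0·sR = 45/101

90/101 90/101 -45/101 45/101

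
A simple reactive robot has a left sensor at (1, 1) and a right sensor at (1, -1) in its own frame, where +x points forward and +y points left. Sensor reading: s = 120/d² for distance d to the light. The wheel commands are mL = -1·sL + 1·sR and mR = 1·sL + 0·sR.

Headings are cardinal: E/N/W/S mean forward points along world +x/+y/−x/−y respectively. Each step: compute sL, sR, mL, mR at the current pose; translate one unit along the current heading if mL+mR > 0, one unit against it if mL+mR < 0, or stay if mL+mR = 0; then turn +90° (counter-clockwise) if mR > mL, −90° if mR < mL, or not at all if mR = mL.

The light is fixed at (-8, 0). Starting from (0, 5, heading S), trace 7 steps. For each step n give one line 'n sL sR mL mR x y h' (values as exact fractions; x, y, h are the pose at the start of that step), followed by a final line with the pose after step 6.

0 120/97 24/13 768/1261 120/97 0 5 S
1 60/53 4/3 32/159 60/53 0 4 E
2 120/89 24/25 -864/2225 120/89 1 4 N
3 3/2 6/5 -3/10 3/2 1 5 W
4 120/97 24/13 768/1261 120/97 0 5 S
5 60/53 4/3 32/159 60/53 0 4 E
6 120/89 24/25 -864/2225 120/89 1 4 N
final 1 5 W

n=0: pose=(0,5,S); sL=120/97, sR=24/13; mL=768/1261, mR=120/97; mL+mR=24/13 → advance +1; mR−mL=792/1261 → turn +1·90°
n=1: pose=(0,4,E); sL=60/53, sR=4/3; mL=32/159, mR=60/53; mL+mR=4/3 → advance +1; mR−mL=148/159 → turn +1·90°
n=2: pose=(1,4,N); sL=120/89, sR=24/25; mL=-864/2225, mR=120/89; mL+mR=24/25 → advance +1; mR−mL=3864/2225 → turn +1·90°
n=3: pose=(1,5,W); sL=3/2, sR=6/5; mL=-3/10, mR=3/2; mL+mR=6/5 → advance +1; mR−mL=9/5 → turn +1·90°
n=4: pose=(0,5,S); sL=120/97, sR=24/13; mL=768/1261, mR=120/97; mL+mR=24/13 → advance +1; mR−mL=792/1261 → turn +1·90°
n=5: pose=(0,4,E); sL=60/53, sR=4/3; mL=32/159, mR=60/53; mL+mR=4/3 → advance +1; mR−mL=148/159 → turn +1·90°
n=6: pose=(1,4,N); sL=120/89, sR=24/25; mL=-864/2225, mR=120/89; mL+mR=24/25 → advance +1; mR−mL=3864/2225 → turn +1·90°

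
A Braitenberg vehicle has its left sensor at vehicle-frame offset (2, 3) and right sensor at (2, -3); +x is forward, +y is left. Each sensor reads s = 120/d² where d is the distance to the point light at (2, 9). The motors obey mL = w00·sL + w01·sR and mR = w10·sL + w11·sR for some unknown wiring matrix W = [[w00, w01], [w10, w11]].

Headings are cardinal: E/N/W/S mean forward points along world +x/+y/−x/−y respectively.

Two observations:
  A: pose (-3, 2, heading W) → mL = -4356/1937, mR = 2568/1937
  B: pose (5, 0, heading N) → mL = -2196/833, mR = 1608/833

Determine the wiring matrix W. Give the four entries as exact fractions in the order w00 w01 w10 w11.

-1/2 -1 1/2 1/2

obs A: pose=(-3,2,W) → sL=120/149, sR=24/13, mL=-4356/1937, mR=2568/1937
obs B: pose=(5,0,N) → sL=120/49, sR=24/17, mL=-2196/833, mR=1608/833
sensor matrix S = [[120/149, 24/13], [120/49, 24/17]]; det S = -5460480/1613521
solve [mL_A; mL_B] = S·[w00; w01] and [mR_A; mR_B] = S·[w10; w11]:
  w00 = -1/2, w01 = -1, w10 = 1/2, w11 = 1/2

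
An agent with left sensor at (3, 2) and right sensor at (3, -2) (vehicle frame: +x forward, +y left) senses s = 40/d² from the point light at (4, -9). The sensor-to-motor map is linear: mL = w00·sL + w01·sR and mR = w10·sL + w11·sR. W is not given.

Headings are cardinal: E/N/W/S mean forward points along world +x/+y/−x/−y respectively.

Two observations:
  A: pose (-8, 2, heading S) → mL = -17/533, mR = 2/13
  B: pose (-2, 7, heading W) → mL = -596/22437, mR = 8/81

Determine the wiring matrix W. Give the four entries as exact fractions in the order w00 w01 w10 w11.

obs A: pose=(-8,2,S) → sL=10/41, sR=2/13, mL=-17/533, mR=2/13
obs B: pose=(-2,7,W) → sL=40/277, sR=8/81, mL=-596/22437, mR=8/81
sensor matrix S = [[10/41, 2/13], [40/277, 8/81]]; det S = 22400/11958921
solve [mL_A; mL_B] = S·[w00; w01] and [mR_A; mR_B] = S·[w10; w11]:
  w00 = 1/2, w01 = -1, w10 = 0, w11 = 1

1/2 -1 0 1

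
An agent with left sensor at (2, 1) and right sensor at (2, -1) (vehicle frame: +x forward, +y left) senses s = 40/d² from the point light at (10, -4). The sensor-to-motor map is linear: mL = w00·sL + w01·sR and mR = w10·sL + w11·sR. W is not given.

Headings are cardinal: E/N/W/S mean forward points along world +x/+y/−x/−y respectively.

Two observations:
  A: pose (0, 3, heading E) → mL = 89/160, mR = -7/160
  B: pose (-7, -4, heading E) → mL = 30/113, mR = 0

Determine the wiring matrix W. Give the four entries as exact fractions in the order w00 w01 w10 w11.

1/2 1 1/2 -1/2

obs A: pose=(0,3,E) → sL=5/16, sR=2/5, mL=89/160, mR=-7/160
obs B: pose=(-7,-4,E) → sL=20/113, sR=20/113, mL=30/113, mR=0
sensor matrix S = [[5/16, 2/5], [20/113, 20/113]]; det S = -7/452
solve [mL_A; mL_B] = S·[w00; w01] and [mR_A; mR_B] = S·[w10; w11]:
  w00 = 1/2, w01 = 1, w10 = 1/2, w11 = -1/2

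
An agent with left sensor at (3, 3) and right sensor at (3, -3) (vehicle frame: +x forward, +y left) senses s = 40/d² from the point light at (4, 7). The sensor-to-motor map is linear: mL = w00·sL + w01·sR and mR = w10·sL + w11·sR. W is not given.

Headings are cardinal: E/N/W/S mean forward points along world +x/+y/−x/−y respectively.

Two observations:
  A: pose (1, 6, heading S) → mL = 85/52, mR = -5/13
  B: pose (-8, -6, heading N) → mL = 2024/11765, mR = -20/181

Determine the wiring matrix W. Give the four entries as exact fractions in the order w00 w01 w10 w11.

1/2 1/2 0 -1/2

obs A: pose=(1,6,S) → sL=5/2, sR=10/13, mL=85/52, mR=-5/13
obs B: pose=(-8,-6,N) → sL=8/65, sR=40/181, mL=2024/11765, mR=-20/181
sensor matrix S = [[5/2, 10/13], [8/65, 40/181]]; det S = 14004/30589
solve [mL_A; mL_B] = S·[w00; w01] and [mR_A; mR_B] = S·[w10; w11]:
  w00 = 1/2, w01 = 1/2, w10 = 0, w11 = -1/2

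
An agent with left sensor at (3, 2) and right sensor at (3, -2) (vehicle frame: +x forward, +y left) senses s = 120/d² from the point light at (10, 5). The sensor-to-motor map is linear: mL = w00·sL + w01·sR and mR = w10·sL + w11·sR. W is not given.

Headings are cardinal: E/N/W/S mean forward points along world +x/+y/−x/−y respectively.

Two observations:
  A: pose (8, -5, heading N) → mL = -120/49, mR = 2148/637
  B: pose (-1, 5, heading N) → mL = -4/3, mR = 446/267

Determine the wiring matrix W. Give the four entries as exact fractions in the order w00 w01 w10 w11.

obs A: pose=(8,-5,N) → sL=24/13, sR=120/49, mL=-120/49, mR=2148/637
obs B: pose=(-1,5,N) → sL=60/89, sR=4/3, mL=-4/3, mR=446/267
sensor matrix S = [[24/13, 120/49], [60/89, 4/3]]; det S = 45952/56693
solve [mL_A; mL_B] = S·[w00; w01] and [mR_A; mR_B] = S·[w10; w11]:
  w00 = 0, w01 = -1, w10 = 1/2, w11 = 1

0 -1 1/2 1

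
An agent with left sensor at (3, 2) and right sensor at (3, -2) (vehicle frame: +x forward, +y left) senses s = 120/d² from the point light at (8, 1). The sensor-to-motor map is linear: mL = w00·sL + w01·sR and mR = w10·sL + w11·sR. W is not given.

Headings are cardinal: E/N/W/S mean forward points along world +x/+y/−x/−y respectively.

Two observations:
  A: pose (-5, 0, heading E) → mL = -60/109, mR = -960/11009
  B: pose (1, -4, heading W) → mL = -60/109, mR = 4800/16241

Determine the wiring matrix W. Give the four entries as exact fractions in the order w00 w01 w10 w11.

0 -1/2 -1 1

obs A: pose=(-5,0,E) → sL=120/101, sR=120/109, mL=-60/109, mR=-960/11009
obs B: pose=(1,-4,W) → sL=120/149, sR=120/109, mL=-60/109, mR=4800/16241
sensor matrix S = [[120/101, 120/109], [120/149, 120/109]]; det S = 691200/1640341
solve [mL_A; mL_B] = S·[w00; w01] and [mR_A; mR_B] = S·[w10; w11]:
  w00 = 0, w01 = -1/2, w10 = -1, w11 = 1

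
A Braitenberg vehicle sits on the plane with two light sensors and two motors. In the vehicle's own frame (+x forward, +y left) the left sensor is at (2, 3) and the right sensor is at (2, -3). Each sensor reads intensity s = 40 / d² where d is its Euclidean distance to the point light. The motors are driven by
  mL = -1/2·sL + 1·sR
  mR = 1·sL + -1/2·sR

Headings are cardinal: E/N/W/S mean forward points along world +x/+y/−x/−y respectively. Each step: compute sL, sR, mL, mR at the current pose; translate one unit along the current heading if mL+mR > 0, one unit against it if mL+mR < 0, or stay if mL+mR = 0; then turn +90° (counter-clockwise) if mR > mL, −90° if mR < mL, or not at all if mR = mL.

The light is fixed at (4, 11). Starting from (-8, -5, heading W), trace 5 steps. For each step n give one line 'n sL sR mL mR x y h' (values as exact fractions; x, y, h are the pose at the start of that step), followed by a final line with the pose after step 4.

0 40/557 8/73 2996/40661 692/40661 -8 -5 W
1 10/113 5/37 380/4181 175/8362 -9 -5 N
2 8/53 8/89 68/4717 500/4717 -9 -4 E
3 20/197 4/25 538/4925 106/4925 -8 -4 N
4 40/221 40/389 1060/85969 11140/85969 -8 -3 E
final -7 -3 N

n=0: pose=(-8,-5,W); sL=40/557, sR=8/73; mL=2996/40661, mR=692/40661; mL+mR=3688/40661 → advance +1; mR−mL=-2304/40661 → turn -1·90°
n=1: pose=(-9,-5,N); sL=10/113, sR=5/37; mL=380/4181, mR=175/8362; mL+mR=935/8362 → advance +1; mR−mL=-585/8362 → turn -1·90°
n=2: pose=(-9,-4,E); sL=8/53, sR=8/89; mL=68/4717, mR=500/4717; mL+mR=568/4717 → advance +1; mR−mL=432/4717 → turn +1·90°
n=3: pose=(-8,-4,N); sL=20/197, sR=4/25; mL=538/4925, mR=106/4925; mL+mR=644/4925 → advance +1; mR−mL=-432/4925 → turn -1·90°
n=4: pose=(-8,-3,E); sL=40/221, sR=40/389; mL=1060/85969, mR=11140/85969; mL+mR=12200/85969 → advance +1; mR−mL=10080/85969 → turn +1·90°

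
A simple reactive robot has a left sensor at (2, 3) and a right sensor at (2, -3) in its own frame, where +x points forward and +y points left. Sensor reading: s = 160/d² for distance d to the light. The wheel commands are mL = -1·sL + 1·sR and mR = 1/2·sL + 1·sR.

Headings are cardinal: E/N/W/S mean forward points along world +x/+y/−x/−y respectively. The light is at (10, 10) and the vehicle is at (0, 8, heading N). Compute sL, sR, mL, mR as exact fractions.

160/169 160/49 19200/8281 30960/8281

left sensor world pos  = (-3, 10); dL² = 169
right sensor world pos = (3, 10); dR² = 49
sL = 160/169 = 160/169
sR = 160/49 = 160/49
mL = -1·sL + 1·sR = 19200/8281
mR = 1/2·sL + 1·sR = 30960/8281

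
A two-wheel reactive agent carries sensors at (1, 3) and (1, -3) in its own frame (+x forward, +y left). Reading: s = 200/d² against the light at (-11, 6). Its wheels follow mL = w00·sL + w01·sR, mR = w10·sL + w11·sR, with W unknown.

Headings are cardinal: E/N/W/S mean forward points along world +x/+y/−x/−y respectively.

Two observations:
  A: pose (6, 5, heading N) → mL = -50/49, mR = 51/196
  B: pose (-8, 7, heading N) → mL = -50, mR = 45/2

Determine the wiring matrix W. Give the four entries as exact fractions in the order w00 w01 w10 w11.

-1 0 1/2 -1/2

obs A: pose=(6,5,N) → sL=50/49, sR=1/2, mL=-50/49, mR=51/196
obs B: pose=(-8,7,N) → sL=50, sR=5, mL=-50, mR=45/2
sensor matrix S = [[50/49, 1/2], [50, 5]]; det S = -975/49
solve [mL_A; mL_B] = S·[w00; w01] and [mR_A; mR_B] = S·[w10; w11]:
  w00 = -1, w01 = 0, w10 = 1/2, w11 = -1/2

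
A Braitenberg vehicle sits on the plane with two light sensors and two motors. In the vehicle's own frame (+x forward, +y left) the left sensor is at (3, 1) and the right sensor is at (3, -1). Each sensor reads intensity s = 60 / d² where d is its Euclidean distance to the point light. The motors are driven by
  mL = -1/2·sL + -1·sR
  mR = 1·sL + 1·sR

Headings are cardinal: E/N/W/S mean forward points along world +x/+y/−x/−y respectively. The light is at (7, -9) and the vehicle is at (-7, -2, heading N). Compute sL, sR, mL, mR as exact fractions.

12/65 60/269 -5514/17485 7128/17485

left sensor world pos  = (-8, 1); dL² = 325
right sensor world pos = (-6, 1); dR² = 269
sL = 60/325 = 12/65
sR = 60/269 = 60/269
mL = -1/2·sL + -1·sR = -5514/17485
mR = 1·sL + 1·sR = 7128/17485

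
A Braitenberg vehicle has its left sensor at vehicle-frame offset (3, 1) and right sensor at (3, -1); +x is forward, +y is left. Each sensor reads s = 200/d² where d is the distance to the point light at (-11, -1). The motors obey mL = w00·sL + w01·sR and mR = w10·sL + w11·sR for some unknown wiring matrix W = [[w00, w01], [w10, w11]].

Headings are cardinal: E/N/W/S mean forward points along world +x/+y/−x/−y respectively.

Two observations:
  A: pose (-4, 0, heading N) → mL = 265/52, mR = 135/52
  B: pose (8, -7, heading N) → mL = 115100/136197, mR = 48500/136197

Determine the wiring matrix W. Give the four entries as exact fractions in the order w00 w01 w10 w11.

1 1/2 1 -1/2

obs A: pose=(-4,0,N) → sL=50/13, sR=5/2, mL=265/52, mR=135/52
obs B: pose=(8,-7,N) → sL=200/333, sR=200/409, mL=115100/136197, mR=48500/136197
sensor matrix S = [[50/13, 5/2], [200/333, 200/409]]; det S = 671500/1770561
solve [mL_A; mL_B] = S·[w00; w01] and [mR_A; mR_B] = S·[w10; w11]:
  w00 = 1, w01 = 1/2, w10 = 1, w11 = -1/2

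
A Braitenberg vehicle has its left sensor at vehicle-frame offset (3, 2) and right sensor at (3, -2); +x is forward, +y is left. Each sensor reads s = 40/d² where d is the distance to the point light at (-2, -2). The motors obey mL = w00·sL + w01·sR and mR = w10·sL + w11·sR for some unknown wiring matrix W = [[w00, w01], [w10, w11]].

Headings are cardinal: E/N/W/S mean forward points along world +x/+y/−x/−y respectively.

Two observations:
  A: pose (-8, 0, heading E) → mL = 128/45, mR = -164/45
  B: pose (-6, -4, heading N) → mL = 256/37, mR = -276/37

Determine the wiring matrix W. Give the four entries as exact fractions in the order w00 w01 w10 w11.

obs A: pose=(-8,0,E) → sL=8/5, sR=40/9, mL=128/45, mR=-164/45
obs B: pose=(-6,-4,N) → sL=40/37, sR=8, mL=256/37, mR=-276/37
sensor matrix S = [[8/5, 40/9], [40/37, 8]]; det S = 13312/1665
solve [mL_A; mL_B] = S·[w00; w01] and [mR_A; mR_B] = S·[w10; w11]:
  w00 = -1, w01 = 1, w10 = 1/2, w11 = -1

-1 1 1/2 -1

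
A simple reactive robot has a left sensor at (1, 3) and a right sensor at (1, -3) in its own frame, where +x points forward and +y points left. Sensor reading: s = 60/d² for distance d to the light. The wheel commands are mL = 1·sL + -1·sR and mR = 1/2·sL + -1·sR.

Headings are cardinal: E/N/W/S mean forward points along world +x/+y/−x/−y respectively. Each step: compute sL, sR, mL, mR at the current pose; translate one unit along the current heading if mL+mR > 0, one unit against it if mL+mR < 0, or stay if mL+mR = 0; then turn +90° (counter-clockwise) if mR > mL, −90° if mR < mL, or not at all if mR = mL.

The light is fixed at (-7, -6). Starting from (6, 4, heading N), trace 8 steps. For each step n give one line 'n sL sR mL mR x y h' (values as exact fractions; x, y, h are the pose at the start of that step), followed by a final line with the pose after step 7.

n=0: pose=(6,4,N); sL=60/221, sR=60/377; mL=720/6409, mR=-150/6409; mL+mR=570/6409 → advance +1; mR−mL=-30/221 → turn -1·90°
n=1: pose=(6,5,E); sL=15/98, sR=3/13; mL=-99/1274, mR=-393/2548; mL+mR=-591/2548 → advance -1; mR−mL=-15/196 → turn -1·90°
n=2: pose=(5,5,S); sL=12/65, sR=60/181; mL=-1728/11765, mR=-2814/11765; mL+mR=-4542/11765 → advance -1; mR−mL=-6/65 → turn -1·90°
n=3: pose=(5,6,W); sL=30/101, sR=30/173; mL=2160/17473, mR=-435/17473; mL+mR=1725/17473 → advance +1; mR−mL=-15/101 → turn -1·90°
n=4: pose=(4,6,N); sL=60/233, sR=12/73; mL=1584/17009, mR=-606/17009; mL+mR=978/17009 → advance +1; mR−mL=-30/233 → turn -1·90°
n=5: pose=(4,7,E); sL=3/20, sR=15/61; mL=-117/1220, mR=-417/2440; mL+mR=-651/2440 → advance -1; mR−mL=-3/40 → turn -1·90°
n=6: pose=(3,7,S); sL=60/313, sR=60/193; mL=-7200/60409, mR=-12990/60409; mL+mR=-20190/60409 → advance -1; mR−mL=-30/313 → turn -1·90°
n=7: pose=(3,8,W); sL=30/101, sR=6/37; mL=504/3737, mR=-51/3737; mL+mR=453/3737 → advance +1; mR−mL=-15/101 → turn -1·90°

0 60/221 60/377 720/6409 -150/6409 6 4 N
1 15/98 3/13 -99/1274 -393/2548 6 5 E
2 12/65 60/181 -1728/11765 -2814/11765 5 5 S
3 30/101 30/173 2160/17473 -435/17473 5 6 W
4 60/233 12/73 1584/17009 -606/17009 4 6 N
5 3/20 15/61 -117/1220 -417/2440 4 7 E
6 60/313 60/193 -7200/60409 -12990/60409 3 7 S
7 30/101 6/37 504/3737 -51/3737 3 8 W
final 2 8 N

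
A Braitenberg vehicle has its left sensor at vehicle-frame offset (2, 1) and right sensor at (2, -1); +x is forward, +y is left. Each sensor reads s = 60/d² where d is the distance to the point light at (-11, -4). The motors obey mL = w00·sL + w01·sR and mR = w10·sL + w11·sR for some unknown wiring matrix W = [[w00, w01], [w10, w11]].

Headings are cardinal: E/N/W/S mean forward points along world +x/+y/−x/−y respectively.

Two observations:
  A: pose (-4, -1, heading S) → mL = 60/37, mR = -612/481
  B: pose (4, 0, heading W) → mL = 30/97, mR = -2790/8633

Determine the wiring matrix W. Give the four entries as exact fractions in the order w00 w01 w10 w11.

0 1 -1/2 -1/2

obs A: pose=(-4,-1,S) → sL=12/13, sR=60/37, mL=60/37, mR=-612/481
obs B: pose=(4,0,W) → sL=30/89, sR=30/97, mL=30/97, mR=-2790/8633
sensor matrix S = [[12/13, 60/37], [30/89, 30/97]]; det S = -1084320/4152473
solve [mL_A; mL_B] = S·[w00; w01] and [mR_A; mR_B] = S·[w10; w11]:
  w00 = 0, w01 = 1, w10 = -1/2, w11 = -1/2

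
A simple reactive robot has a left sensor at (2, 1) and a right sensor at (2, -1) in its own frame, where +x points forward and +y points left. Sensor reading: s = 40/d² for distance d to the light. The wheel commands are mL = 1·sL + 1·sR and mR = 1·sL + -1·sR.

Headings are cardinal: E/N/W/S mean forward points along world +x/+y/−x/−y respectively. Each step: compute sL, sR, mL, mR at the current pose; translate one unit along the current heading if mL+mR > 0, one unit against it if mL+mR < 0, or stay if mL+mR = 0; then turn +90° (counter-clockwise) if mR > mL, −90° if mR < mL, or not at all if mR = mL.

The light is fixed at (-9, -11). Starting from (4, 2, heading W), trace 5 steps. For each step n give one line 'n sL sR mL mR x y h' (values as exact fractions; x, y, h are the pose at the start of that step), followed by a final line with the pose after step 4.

n=0: pose=(4,2,W); sL=8/53, sR=40/317; mL=4656/16801, mR=416/16801; mL+mR=16/53 → advance +1; mR−mL=-80/317 → turn -1·90°
n=1: pose=(3,2,N); sL=20/173, sR=20/197; mL=7400/34081, mR=480/34081; mL+mR=40/173 → advance +1; mR−mL=-40/197 → turn -1·90°
n=2: pose=(3,3,E); sL=40/421, sR=8/73; mL=6288/30733, mR=-448/30733; mL+mR=80/421 → advance +1; mR−mL=-16/73 → turn -1·90°
n=3: pose=(4,3,S); sL=2/17, sR=5/36; mL=157/612, mR=-13/612; mL+mR=4/17 → advance +1; mR−mL=-5/18 → turn -1·90°
n=4: pose=(4,2,W); sL=8/53, sR=40/317; mL=4656/16801, mR=416/16801; mL+mR=16/53 → advance +1; mR−mL=-80/317 → turn -1·90°

0 8/53 40/317 4656/16801 416/16801 4 2 W
1 20/173 20/197 7400/34081 480/34081 3 2 N
2 40/421 8/73 6288/30733 -448/30733 3 3 E
3 2/17 5/36 157/612 -13/612 4 3 S
4 8/53 40/317 4656/16801 416/16801 4 2 W
final 3 2 N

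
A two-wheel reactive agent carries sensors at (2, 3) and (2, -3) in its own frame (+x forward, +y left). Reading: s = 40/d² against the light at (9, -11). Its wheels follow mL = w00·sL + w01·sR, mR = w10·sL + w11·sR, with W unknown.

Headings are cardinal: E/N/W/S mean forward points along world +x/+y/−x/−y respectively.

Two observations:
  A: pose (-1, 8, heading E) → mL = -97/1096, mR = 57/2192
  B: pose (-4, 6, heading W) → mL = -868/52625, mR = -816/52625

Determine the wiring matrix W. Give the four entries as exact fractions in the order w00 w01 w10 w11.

obs A: pose=(-1,8,E) → sL=10/137, sR=1/8, mL=-97/1096, mR=57/2192
obs B: pose=(-4,6,W) → sL=40/421, sR=8/125, mL=-868/52625, mR=-816/52625
sensor matrix S = [[10/137, 1/8], [40/421, 8/125]]; det S = -10389/1441925
solve [mL_A; mL_B] = S·[w00; w01] and [mR_A; mR_B] = S·[w10; w11]:
  w00 = 1/2, w01 = -1, w10 = -1/2, w11 = 1/2

1/2 -1 -1/2 1/2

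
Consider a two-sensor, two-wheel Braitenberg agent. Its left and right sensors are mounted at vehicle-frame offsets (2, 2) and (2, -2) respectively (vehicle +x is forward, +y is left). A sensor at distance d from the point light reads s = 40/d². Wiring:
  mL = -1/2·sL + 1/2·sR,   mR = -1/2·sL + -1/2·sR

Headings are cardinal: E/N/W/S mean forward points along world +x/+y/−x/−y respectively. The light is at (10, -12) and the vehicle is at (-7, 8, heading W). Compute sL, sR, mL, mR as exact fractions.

left sensor world pos  = (-9, 6); dL² = 685
right sensor world pos = (-9, 10); dR² = 845
sL = 40/685 = 8/137
sR = 40/845 = 8/169
mL = -1/2·sL + 1/2·sR = -128/23153
mR = -1/2·sL + -1/2·sR = -1224/23153

8/137 8/169 -128/23153 -1224/23153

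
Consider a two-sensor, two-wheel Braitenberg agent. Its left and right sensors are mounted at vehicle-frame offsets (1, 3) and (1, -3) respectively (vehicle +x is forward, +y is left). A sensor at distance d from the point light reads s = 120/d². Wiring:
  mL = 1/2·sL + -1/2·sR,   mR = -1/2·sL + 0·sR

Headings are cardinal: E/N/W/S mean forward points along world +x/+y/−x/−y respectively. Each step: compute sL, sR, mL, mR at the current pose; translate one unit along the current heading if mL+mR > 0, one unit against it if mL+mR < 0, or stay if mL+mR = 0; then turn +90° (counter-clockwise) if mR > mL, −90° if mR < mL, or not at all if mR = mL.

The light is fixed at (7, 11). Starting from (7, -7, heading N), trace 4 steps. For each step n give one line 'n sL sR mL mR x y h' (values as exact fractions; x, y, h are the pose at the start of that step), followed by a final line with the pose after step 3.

n=0: pose=(7,-7,N); sL=60/149, sR=60/149; mL=0, mR=-30/149; mL+mR=-30/149 → advance -1; mR−mL=-30/149 → turn -1·90°
n=1: pose=(7,-8,E); sL=120/257, sR=24/97; mL=2736/24929, mR=-60/257; mL+mR=-12/97 → advance -1; mR−mL=-8556/24929 → turn -1·90°
n=2: pose=(6,-8,S); sL=30/101, sR=15/52; mL=45/10504, mR=-15/101; mL+mR=-15/104 → advance -1; mR−mL=-1605/10504 → turn -1·90°
n=3: pose=(6,-7,W); sL=24/89, sR=120/229; mL=-2592/20381, mR=-12/89; mL+mR=-60/229 → advance -1; mR−mL=-156/20381 → turn -1·90°

0 60/149 60/149 0 -30/149 7 -7 N
1 120/257 24/97 2736/24929 -60/257 7 -8 E
2 30/101 15/52 45/10504 -15/101 6 -8 S
3 24/89 120/229 -2592/20381 -12/89 6 -7 W
final 7 -7 N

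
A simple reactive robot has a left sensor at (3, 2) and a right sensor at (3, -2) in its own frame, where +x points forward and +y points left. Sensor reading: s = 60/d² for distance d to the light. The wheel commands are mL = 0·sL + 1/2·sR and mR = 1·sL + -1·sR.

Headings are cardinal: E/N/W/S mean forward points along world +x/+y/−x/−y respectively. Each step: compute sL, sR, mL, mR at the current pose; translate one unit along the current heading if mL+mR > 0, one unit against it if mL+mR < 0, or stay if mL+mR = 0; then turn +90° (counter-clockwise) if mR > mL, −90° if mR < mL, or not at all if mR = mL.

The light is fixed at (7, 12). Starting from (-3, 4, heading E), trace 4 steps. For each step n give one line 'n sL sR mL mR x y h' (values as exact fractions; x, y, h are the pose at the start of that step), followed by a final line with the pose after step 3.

n=0: pose=(-3,4,E); sL=12/17, sR=60/149; mL=30/149, mR=768/2533; mL+mR=1278/2533 → advance +1; mR−mL=258/2533 → turn +1·90°
n=1: pose=(-2,4,N); sL=30/73, sR=30/37; mL=15/37, mR=-1080/2701; mL+mR=15/2701 → advance +1; mR−mL=-2175/2701 → turn -1·90°
n=2: pose=(-2,5,E); sL=60/61, sR=20/39; mL=10/39, mR=1120/2379; mL+mR=1730/2379 → advance +1; mR−mL=170/793 → turn +1·90°
n=3: pose=(-1,5,N); sL=15/29, sR=15/13; mL=15/26, mR=-240/377; mL+mR=-45/754 → advance -1; mR−mL=-915/754 → turn -1·90°

0 12/17 60/149 30/149 768/2533 -3 4 E
1 30/73 30/37 15/37 -1080/2701 -2 4 N
2 60/61 20/39 10/39 1120/2379 -2 5 E
3 15/29 15/13 15/26 -240/377 -1 5 N
final -1 4 E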